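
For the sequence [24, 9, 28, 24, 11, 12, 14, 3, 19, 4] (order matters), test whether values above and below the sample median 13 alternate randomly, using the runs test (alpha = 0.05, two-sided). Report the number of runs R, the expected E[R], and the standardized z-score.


Step 1: Compute median = 13; label A = above, B = below.
Labels in order: ABAABBABAB  (n_A = 5, n_B = 5)
Step 2: Count runs R = 8.
Step 3: Under H0 (random ordering), E[R] = 2*n_A*n_B/(n_A+n_B) + 1 = 2*5*5/10 + 1 = 6.0000.
        Var[R] = 2*n_A*n_B*(2*n_A*n_B - n_A - n_B) / ((n_A+n_B)^2 * (n_A+n_B-1)) = 2000/900 = 2.2222.
        SD[R] = 1.4907.
Step 4: Continuity-corrected z = (R - 0.5 - E[R]) / SD[R] = (8 - 0.5 - 6.0000) / 1.4907 = 1.0062.
Step 5: Two-sided p-value via normal approximation = 2*(1 - Phi(|z|)) = 0.314305.
Step 6: alpha = 0.05. fail to reject H0.

R = 8, z = 1.0062, p = 0.314305, fail to reject H0.


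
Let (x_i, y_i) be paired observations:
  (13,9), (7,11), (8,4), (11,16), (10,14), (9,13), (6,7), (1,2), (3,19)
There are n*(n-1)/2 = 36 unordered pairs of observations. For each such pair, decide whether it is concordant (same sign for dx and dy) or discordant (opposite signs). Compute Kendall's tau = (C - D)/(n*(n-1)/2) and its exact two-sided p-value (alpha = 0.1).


Step 1: Enumerate the 36 unordered pairs (i,j) with i<j and classify each by sign(x_j-x_i) * sign(y_j-y_i).
  (1,2):dx=-6,dy=+2->D; (1,3):dx=-5,dy=-5->C; (1,4):dx=-2,dy=+7->D; (1,5):dx=-3,dy=+5->D
  (1,6):dx=-4,dy=+4->D; (1,7):dx=-7,dy=-2->C; (1,8):dx=-12,dy=-7->C; (1,9):dx=-10,dy=+10->D
  (2,3):dx=+1,dy=-7->D; (2,4):dx=+4,dy=+5->C; (2,5):dx=+3,dy=+3->C; (2,6):dx=+2,dy=+2->C
  (2,7):dx=-1,dy=-4->C; (2,8):dx=-6,dy=-9->C; (2,9):dx=-4,dy=+8->D; (3,4):dx=+3,dy=+12->C
  (3,5):dx=+2,dy=+10->C; (3,6):dx=+1,dy=+9->C; (3,7):dx=-2,dy=+3->D; (3,8):dx=-7,dy=-2->C
  (3,9):dx=-5,dy=+15->D; (4,5):dx=-1,dy=-2->C; (4,6):dx=-2,dy=-3->C; (4,7):dx=-5,dy=-9->C
  (4,8):dx=-10,dy=-14->C; (4,9):dx=-8,dy=+3->D; (5,6):dx=-1,dy=-1->C; (5,7):dx=-4,dy=-7->C
  (5,8):dx=-9,dy=-12->C; (5,9):dx=-7,dy=+5->D; (6,7):dx=-3,dy=-6->C; (6,8):dx=-8,dy=-11->C
  (6,9):dx=-6,dy=+6->D; (7,8):dx=-5,dy=-5->C; (7,9):dx=-3,dy=+12->D; (8,9):dx=+2,dy=+17->C
Step 2: C = 23, D = 13, total pairs = 36.
Step 3: tau = (C - D)/(n(n-1)/2) = (23 - 13)/36 = 0.277778.
Step 4: Exact two-sided p-value (enumerate n! = 362880 permutations of y under H0): p = 0.358488.
Step 5: alpha = 0.1. fail to reject H0.

tau_b = 0.2778 (C=23, D=13), p = 0.358488, fail to reject H0.


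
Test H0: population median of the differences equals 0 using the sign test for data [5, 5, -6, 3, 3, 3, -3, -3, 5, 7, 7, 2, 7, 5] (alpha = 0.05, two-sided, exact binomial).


Step 1: Discard zero differences. Original n = 14; n_eff = number of nonzero differences = 14.
Nonzero differences (with sign): +5, +5, -6, +3, +3, +3, -3, -3, +5, +7, +7, +2, +7, +5
Step 2: Count signs: positive = 11, negative = 3.
Step 3: Under H0: P(positive) = 0.5, so the number of positives S ~ Bin(14, 0.5).
Step 4: Two-sided exact p-value = sum of Bin(14,0.5) probabilities at or below the observed probability = 0.057373.
Step 5: alpha = 0.05. fail to reject H0.

n_eff = 14, pos = 11, neg = 3, p = 0.057373, fail to reject H0.


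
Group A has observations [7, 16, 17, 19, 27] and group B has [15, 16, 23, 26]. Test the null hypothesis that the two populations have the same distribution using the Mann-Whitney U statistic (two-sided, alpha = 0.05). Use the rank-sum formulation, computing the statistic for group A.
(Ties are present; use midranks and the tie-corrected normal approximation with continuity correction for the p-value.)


Step 1: Combine and sort all 9 observations; assign midranks.
sorted (value, group): (7,X), (15,Y), (16,X), (16,Y), (17,X), (19,X), (23,Y), (26,Y), (27,X)
ranks: 7->1, 15->2, 16->3.5, 16->3.5, 17->5, 19->6, 23->7, 26->8, 27->9
Step 2: Rank sum for X: R1 = 1 + 3.5 + 5 + 6 + 9 = 24.5.
Step 3: U_X = R1 - n1(n1+1)/2 = 24.5 - 5*6/2 = 24.5 - 15 = 9.5.
       U_Y = n1*n2 - U_X = 20 - 9.5 = 10.5.
Step 4: Ties are present, so use the tie-corrected normal approximation (with continuity correction) for the p-value.
Step 5: p-value = 1.000000; compare to alpha = 0.05. fail to reject H0.

U_X = 9.5, p = 1.000000, fail to reject H0 at alpha = 0.05.


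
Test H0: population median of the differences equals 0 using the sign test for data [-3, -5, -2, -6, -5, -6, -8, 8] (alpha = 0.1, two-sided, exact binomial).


Step 1: Discard zero differences. Original n = 8; n_eff = number of nonzero differences = 8.
Nonzero differences (with sign): -3, -5, -2, -6, -5, -6, -8, +8
Step 2: Count signs: positive = 1, negative = 7.
Step 3: Under H0: P(positive) = 0.5, so the number of positives S ~ Bin(8, 0.5).
Step 4: Two-sided exact p-value = sum of Bin(8,0.5) probabilities at or below the observed probability = 0.070312.
Step 5: alpha = 0.1. reject H0.

n_eff = 8, pos = 1, neg = 7, p = 0.070312, reject H0.


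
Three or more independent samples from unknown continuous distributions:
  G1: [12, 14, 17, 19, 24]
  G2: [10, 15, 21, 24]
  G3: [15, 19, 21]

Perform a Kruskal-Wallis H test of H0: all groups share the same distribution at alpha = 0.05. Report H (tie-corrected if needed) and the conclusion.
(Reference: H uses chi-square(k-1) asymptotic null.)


Step 1: Combine all N = 12 observations and assign midranks.
sorted (value, group, rank): (10,G2,1), (12,G1,2), (14,G1,3), (15,G2,4.5), (15,G3,4.5), (17,G1,6), (19,G1,7.5), (19,G3,7.5), (21,G2,9.5), (21,G3,9.5), (24,G1,11.5), (24,G2,11.5)
Step 2: Sum ranks within each group.
R_1 = 30 (n_1 = 5)
R_2 = 26.5 (n_2 = 4)
R_3 = 21.5 (n_3 = 3)
Step 3: H = 12/(N(N+1)) * sum(R_i^2/n_i) - 3(N+1)
     = 12/(12*13) * (30^2/5 + 26.5^2/4 + 21.5^2/3) - 3*13
     = 0.076923 * 509.646 - 39
     = 0.203526.
Step 4: Ties present; correction factor C = 1 - 24/(12^3 - 12) = 0.986014. Corrected H = 0.203526 / 0.986014 = 0.206413.
Step 5: Under H0, H ~ chi^2(2); p-value = 0.901941.
Step 6: alpha = 0.05. fail to reject H0.

H = 0.2064, df = 2, p = 0.901941, fail to reject H0.


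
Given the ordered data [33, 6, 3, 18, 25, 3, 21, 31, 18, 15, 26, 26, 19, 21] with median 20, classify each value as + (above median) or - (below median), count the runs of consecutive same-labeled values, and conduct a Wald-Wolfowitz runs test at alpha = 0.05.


Step 1: Compute median = 20; label A = above, B = below.
Labels in order: ABBBABAABBAABA  (n_A = 7, n_B = 7)
Step 2: Count runs R = 9.
Step 3: Under H0 (random ordering), E[R] = 2*n_A*n_B/(n_A+n_B) + 1 = 2*7*7/14 + 1 = 8.0000.
        Var[R] = 2*n_A*n_B*(2*n_A*n_B - n_A - n_B) / ((n_A+n_B)^2 * (n_A+n_B-1)) = 8232/2548 = 3.2308.
        SD[R] = 1.7974.
Step 4: Continuity-corrected z = (R - 0.5 - E[R]) / SD[R] = (9 - 0.5 - 8.0000) / 1.7974 = 0.2782.
Step 5: Two-sided p-value via normal approximation = 2*(1 - Phi(|z|)) = 0.780879.
Step 6: alpha = 0.05. fail to reject H0.

R = 9, z = 0.2782, p = 0.780879, fail to reject H0.


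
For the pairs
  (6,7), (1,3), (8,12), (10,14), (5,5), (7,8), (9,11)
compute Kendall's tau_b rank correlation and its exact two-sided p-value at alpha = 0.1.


Step 1: Enumerate the 21 unordered pairs (i,j) with i<j and classify each by sign(x_j-x_i) * sign(y_j-y_i).
  (1,2):dx=-5,dy=-4->C; (1,3):dx=+2,dy=+5->C; (1,4):dx=+4,dy=+7->C; (1,5):dx=-1,dy=-2->C
  (1,6):dx=+1,dy=+1->C; (1,7):dx=+3,dy=+4->C; (2,3):dx=+7,dy=+9->C; (2,4):dx=+9,dy=+11->C
  (2,5):dx=+4,dy=+2->C; (2,6):dx=+6,dy=+5->C; (2,7):dx=+8,dy=+8->C; (3,4):dx=+2,dy=+2->C
  (3,5):dx=-3,dy=-7->C; (3,6):dx=-1,dy=-4->C; (3,7):dx=+1,dy=-1->D; (4,5):dx=-5,dy=-9->C
  (4,6):dx=-3,dy=-6->C; (4,7):dx=-1,dy=-3->C; (5,6):dx=+2,dy=+3->C; (5,7):dx=+4,dy=+6->C
  (6,7):dx=+2,dy=+3->C
Step 2: C = 20, D = 1, total pairs = 21.
Step 3: tau = (C - D)/(n(n-1)/2) = (20 - 1)/21 = 0.904762.
Step 4: Exact two-sided p-value (enumerate n! = 5040 permutations of y under H0): p = 0.002778.
Step 5: alpha = 0.1. reject H0.

tau_b = 0.9048 (C=20, D=1), p = 0.002778, reject H0.


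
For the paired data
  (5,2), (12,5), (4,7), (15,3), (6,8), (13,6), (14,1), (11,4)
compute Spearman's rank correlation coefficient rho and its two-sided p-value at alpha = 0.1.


Step 1: Rank x and y separately (midranks; no ties here).
rank(x): 5->2, 12->5, 4->1, 15->8, 6->3, 13->6, 14->7, 11->4
rank(y): 2->2, 5->5, 7->7, 3->3, 8->8, 6->6, 1->1, 4->4
Step 2: d_i = R_x(i) - R_y(i); compute d_i^2.
  (2-2)^2=0, (5-5)^2=0, (1-7)^2=36, (8-3)^2=25, (3-8)^2=25, (6-6)^2=0, (7-1)^2=36, (4-4)^2=0
sum(d^2) = 122.
Step 3: rho = 1 - 6*122 / (8*(8^2 - 1)) = 1 - 732/504 = -0.452381.
Step 4: Under H0, t = rho * sqrt((n-2)/(1-rho^2)) = -1.2425 ~ t(6).
Step 5: Two-sided p-value from the t-distribution with 6 df = 0.260405.
Step 6: alpha = 0.1. fail to reject H0.

rho = -0.4524, p = 0.260405, fail to reject H0 at alpha = 0.1.


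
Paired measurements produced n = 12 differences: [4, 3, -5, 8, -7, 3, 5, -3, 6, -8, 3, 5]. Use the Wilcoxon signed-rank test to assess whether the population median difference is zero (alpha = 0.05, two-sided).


Step 1: Drop any zero differences (none here) and take |d_i|.
|d| = [4, 3, 5, 8, 7, 3, 5, 3, 6, 8, 3, 5]
Step 2: Midrank |d_i| (ties get averaged ranks).
ranks: |4|->5, |3|->2.5, |5|->7, |8|->11.5, |7|->10, |3|->2.5, |5|->7, |3|->2.5, |6|->9, |8|->11.5, |3|->2.5, |5|->7
Step 3: Attach original signs; sum ranks with positive sign and with negative sign.
W+ = 5 + 2.5 + 11.5 + 2.5 + 7 + 9 + 2.5 + 7 = 47
W- = 7 + 10 + 2.5 + 11.5 = 31
(Check: W+ + W- = 78 should equal n(n+1)/2 = 78.)
Step 4: Test statistic W = min(W+, W-) = 31.
Step 5: Ties in |d|, so use the tie-corrected normal approximation.
        E[W] = n(n+1)/4 = 12*13/4 = 39.
        Tie groups: |d|=3 (t=4), |d|=5 (t=3), |d|=8 (t=2); sum(t^3 - t) = 90.
        Var[W] = n(n+1)(2n+1)/24 - sum(t^3-t)/48 = 3900/24 - 90/48 = 160.625.
        z = (W - E[W]) / sqrt(Var[W]) = (31 - 39) / 12.6738 = -0.6312.
        Two-sided p = 2*Phi(z) = 0.527894.
Step 6: alpha = 0.05. fail to reject H0.

W+ = 47, W- = 31, W = min = 31, p = 0.527894, fail to reject H0.


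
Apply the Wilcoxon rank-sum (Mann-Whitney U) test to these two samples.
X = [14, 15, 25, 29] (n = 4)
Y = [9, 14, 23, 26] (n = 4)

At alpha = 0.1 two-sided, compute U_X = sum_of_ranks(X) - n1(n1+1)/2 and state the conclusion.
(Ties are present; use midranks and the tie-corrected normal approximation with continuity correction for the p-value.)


Step 1: Combine and sort all 8 observations; assign midranks.
sorted (value, group): (9,Y), (14,X), (14,Y), (15,X), (23,Y), (25,X), (26,Y), (29,X)
ranks: 9->1, 14->2.5, 14->2.5, 15->4, 23->5, 25->6, 26->7, 29->8
Step 2: Rank sum for X: R1 = 2.5 + 4 + 6 + 8 = 20.5.
Step 3: U_X = R1 - n1(n1+1)/2 = 20.5 - 4*5/2 = 20.5 - 10 = 10.5.
       U_Y = n1*n2 - U_X = 16 - 10.5 = 5.5.
Step 4: Ties are present, so use the tie-corrected normal approximation (with continuity correction) for the p-value.
Step 5: p-value = 0.561363; compare to alpha = 0.1. fail to reject H0.

U_X = 10.5, p = 0.561363, fail to reject H0 at alpha = 0.1.


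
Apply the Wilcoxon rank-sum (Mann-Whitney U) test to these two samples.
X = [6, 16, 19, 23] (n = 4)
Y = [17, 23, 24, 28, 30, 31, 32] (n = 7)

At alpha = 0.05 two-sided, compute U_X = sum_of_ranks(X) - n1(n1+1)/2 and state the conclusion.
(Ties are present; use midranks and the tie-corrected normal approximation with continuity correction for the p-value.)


Step 1: Combine and sort all 11 observations; assign midranks.
sorted (value, group): (6,X), (16,X), (17,Y), (19,X), (23,X), (23,Y), (24,Y), (28,Y), (30,Y), (31,Y), (32,Y)
ranks: 6->1, 16->2, 17->3, 19->4, 23->5.5, 23->5.5, 24->7, 28->8, 30->9, 31->10, 32->11
Step 2: Rank sum for X: R1 = 1 + 2 + 4 + 5.5 = 12.5.
Step 3: U_X = R1 - n1(n1+1)/2 = 12.5 - 4*5/2 = 12.5 - 10 = 2.5.
       U_Y = n1*n2 - U_X = 28 - 2.5 = 25.5.
Step 4: Ties are present, so use the tie-corrected normal approximation (with continuity correction) for the p-value.
Step 5: p-value = 0.037202; compare to alpha = 0.05. reject H0.

U_X = 2.5, p = 0.037202, reject H0 at alpha = 0.05.


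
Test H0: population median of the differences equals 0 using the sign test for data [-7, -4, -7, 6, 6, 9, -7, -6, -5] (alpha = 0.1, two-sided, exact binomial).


Step 1: Discard zero differences. Original n = 9; n_eff = number of nonzero differences = 9.
Nonzero differences (with sign): -7, -4, -7, +6, +6, +9, -7, -6, -5
Step 2: Count signs: positive = 3, negative = 6.
Step 3: Under H0: P(positive) = 0.5, so the number of positives S ~ Bin(9, 0.5).
Step 4: Two-sided exact p-value = sum of Bin(9,0.5) probabilities at or below the observed probability = 0.507812.
Step 5: alpha = 0.1. fail to reject H0.

n_eff = 9, pos = 3, neg = 6, p = 0.507812, fail to reject H0.


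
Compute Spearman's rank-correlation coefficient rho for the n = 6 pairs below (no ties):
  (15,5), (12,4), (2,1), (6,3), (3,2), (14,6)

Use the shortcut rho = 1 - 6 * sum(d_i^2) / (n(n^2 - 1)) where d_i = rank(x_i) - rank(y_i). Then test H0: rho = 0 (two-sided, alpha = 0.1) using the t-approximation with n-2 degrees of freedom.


Step 1: Rank x and y separately (midranks; no ties here).
rank(x): 15->6, 12->4, 2->1, 6->3, 3->2, 14->5
rank(y): 5->5, 4->4, 1->1, 3->3, 2->2, 6->6
Step 2: d_i = R_x(i) - R_y(i); compute d_i^2.
  (6-5)^2=1, (4-4)^2=0, (1-1)^2=0, (3-3)^2=0, (2-2)^2=0, (5-6)^2=1
sum(d^2) = 2.
Step 3: rho = 1 - 6*2 / (6*(6^2 - 1)) = 1 - 12/210 = 0.942857.
Step 4: Under H0, t = rho * sqrt((n-2)/(1-rho^2)) = 5.6595 ~ t(4).
Step 5: Two-sided p-value from the t-distribution with 4 df = 0.004805.
Step 6: alpha = 0.1. reject H0.

rho = 0.9429, p = 0.004805, reject H0 at alpha = 0.1.


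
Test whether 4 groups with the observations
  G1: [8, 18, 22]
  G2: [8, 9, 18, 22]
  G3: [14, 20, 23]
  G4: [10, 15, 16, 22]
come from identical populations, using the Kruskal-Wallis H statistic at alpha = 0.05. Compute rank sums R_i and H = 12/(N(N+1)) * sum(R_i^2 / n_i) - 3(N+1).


Step 1: Combine all N = 14 observations and assign midranks.
sorted (value, group, rank): (8,G1,1.5), (8,G2,1.5), (9,G2,3), (10,G4,4), (14,G3,5), (15,G4,6), (16,G4,7), (18,G1,8.5), (18,G2,8.5), (20,G3,10), (22,G1,12), (22,G2,12), (22,G4,12), (23,G3,14)
Step 2: Sum ranks within each group.
R_1 = 22 (n_1 = 3)
R_2 = 25 (n_2 = 4)
R_3 = 29 (n_3 = 3)
R_4 = 29 (n_4 = 4)
Step 3: H = 12/(N(N+1)) * sum(R_i^2/n_i) - 3(N+1)
     = 12/(14*15) * (22^2/3 + 25^2/4 + 29^2/3 + 29^2/4) - 3*15
     = 0.057143 * 808.167 - 45
     = 1.180952.
Step 4: Ties present; correction factor C = 1 - 36/(14^3 - 14) = 0.986813. Corrected H = 1.180952 / 0.986813 = 1.196733.
Step 5: Under H0, H ~ chi^2(3); p-value = 0.753788.
Step 6: alpha = 0.05. fail to reject H0.

H = 1.1967, df = 3, p = 0.753788, fail to reject H0.


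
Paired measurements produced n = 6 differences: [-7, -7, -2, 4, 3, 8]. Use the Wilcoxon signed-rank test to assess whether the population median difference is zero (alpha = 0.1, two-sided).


Step 1: Drop any zero differences (none here) and take |d_i|.
|d| = [7, 7, 2, 4, 3, 8]
Step 2: Midrank |d_i| (ties get averaged ranks).
ranks: |7|->4.5, |7|->4.5, |2|->1, |4|->3, |3|->2, |8|->6
Step 3: Attach original signs; sum ranks with positive sign and with negative sign.
W+ = 3 + 2 + 6 = 11
W- = 4.5 + 4.5 + 1 = 10
(Check: W+ + W- = 21 should equal n(n+1)/2 = 21.)
Step 4: Test statistic W = min(W+, W-) = 10.
Step 5: Ties in |d|, so use the tie-corrected normal approximation.
        E[W] = n(n+1)/4 = 6*7/4 = 10.5.
        Tie groups: |d|=7 (t=2); sum(t^3 - t) = 6.
        Var[W] = n(n+1)(2n+1)/24 - sum(t^3-t)/48 = 546/24 - 6/48 = 22.625.
        z = (W - E[W]) / sqrt(Var[W]) = (10 - 10.5) / 4.7566 = -0.1051.
        Two-sided p = 2*Phi(z) = 0.916282.
Step 6: alpha = 0.1. fail to reject H0.

W+ = 11, W- = 10, W = min = 10, p = 0.916282, fail to reject H0.


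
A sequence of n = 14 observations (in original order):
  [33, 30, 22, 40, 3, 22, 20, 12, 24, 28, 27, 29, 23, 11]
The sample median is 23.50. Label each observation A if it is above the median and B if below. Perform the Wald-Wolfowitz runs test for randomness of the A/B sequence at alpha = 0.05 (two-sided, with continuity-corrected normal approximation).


Step 1: Compute median = 23.50; label A = above, B = below.
Labels in order: AABABBBBAAAABB  (n_A = 7, n_B = 7)
Step 2: Count runs R = 6.
Step 3: Under H0 (random ordering), E[R] = 2*n_A*n_B/(n_A+n_B) + 1 = 2*7*7/14 + 1 = 8.0000.
        Var[R] = 2*n_A*n_B*(2*n_A*n_B - n_A - n_B) / ((n_A+n_B)^2 * (n_A+n_B-1)) = 8232/2548 = 3.2308.
        SD[R] = 1.7974.
Step 4: Continuity-corrected z = (R + 0.5 - E[R]) / SD[R] = (6 + 0.5 - 8.0000) / 1.7974 = -0.8345.
Step 5: Two-sided p-value via normal approximation = 2*(1 - Phi(|z|)) = 0.403986.
Step 6: alpha = 0.05. fail to reject H0.

R = 6, z = -0.8345, p = 0.403986, fail to reject H0.


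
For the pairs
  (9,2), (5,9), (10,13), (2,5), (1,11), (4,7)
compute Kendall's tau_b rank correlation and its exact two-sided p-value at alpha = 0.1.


Step 1: Enumerate the 15 unordered pairs (i,j) with i<j and classify each by sign(x_j-x_i) * sign(y_j-y_i).
  (1,2):dx=-4,dy=+7->D; (1,3):dx=+1,dy=+11->C; (1,4):dx=-7,dy=+3->D; (1,5):dx=-8,dy=+9->D
  (1,6):dx=-5,dy=+5->D; (2,3):dx=+5,dy=+4->C; (2,4):dx=-3,dy=-4->C; (2,5):dx=-4,dy=+2->D
  (2,6):dx=-1,dy=-2->C; (3,4):dx=-8,dy=-8->C; (3,5):dx=-9,dy=-2->C; (3,6):dx=-6,dy=-6->C
  (4,5):dx=-1,dy=+6->D; (4,6):dx=+2,dy=+2->C; (5,6):dx=+3,dy=-4->D
Step 2: C = 8, D = 7, total pairs = 15.
Step 3: tau = (C - D)/(n(n-1)/2) = (8 - 7)/15 = 0.066667.
Step 4: Exact two-sided p-value (enumerate n! = 720 permutations of y under H0): p = 1.000000.
Step 5: alpha = 0.1. fail to reject H0.

tau_b = 0.0667 (C=8, D=7), p = 1.000000, fail to reject H0.


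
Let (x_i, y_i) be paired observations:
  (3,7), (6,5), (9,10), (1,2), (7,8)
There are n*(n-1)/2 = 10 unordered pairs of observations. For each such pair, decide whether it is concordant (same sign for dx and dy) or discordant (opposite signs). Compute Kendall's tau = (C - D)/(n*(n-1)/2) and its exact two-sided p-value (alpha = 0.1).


Step 1: Enumerate the 10 unordered pairs (i,j) with i<j and classify each by sign(x_j-x_i) * sign(y_j-y_i).
  (1,2):dx=+3,dy=-2->D; (1,3):dx=+6,dy=+3->C; (1,4):dx=-2,dy=-5->C; (1,5):dx=+4,dy=+1->C
  (2,3):dx=+3,dy=+5->C; (2,4):dx=-5,dy=-3->C; (2,5):dx=+1,dy=+3->C; (3,4):dx=-8,dy=-8->C
  (3,5):dx=-2,dy=-2->C; (4,5):dx=+6,dy=+6->C
Step 2: C = 9, D = 1, total pairs = 10.
Step 3: tau = (C - D)/(n(n-1)/2) = (9 - 1)/10 = 0.800000.
Step 4: Exact two-sided p-value (enumerate n! = 120 permutations of y under H0): p = 0.083333.
Step 5: alpha = 0.1. reject H0.

tau_b = 0.8000 (C=9, D=1), p = 0.083333, reject H0.


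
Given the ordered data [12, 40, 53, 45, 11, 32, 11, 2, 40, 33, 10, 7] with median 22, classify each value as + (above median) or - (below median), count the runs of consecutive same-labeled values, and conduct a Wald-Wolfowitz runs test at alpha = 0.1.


Step 1: Compute median = 22; label A = above, B = below.
Labels in order: BAAABABBAABB  (n_A = 6, n_B = 6)
Step 2: Count runs R = 7.
Step 3: Under H0 (random ordering), E[R] = 2*n_A*n_B/(n_A+n_B) + 1 = 2*6*6/12 + 1 = 7.0000.
        Var[R] = 2*n_A*n_B*(2*n_A*n_B - n_A - n_B) / ((n_A+n_B)^2 * (n_A+n_B-1)) = 4320/1584 = 2.7273.
        SD[R] = 1.6514.
Step 4: R = E[R], so z = 0 with no continuity correction.
Step 5: Two-sided p-value via normal approximation = 2*(1 - Phi(|z|)) = 1.000000.
Step 6: alpha = 0.1. fail to reject H0.

R = 7, z = 0.0000, p = 1.000000, fail to reject H0.


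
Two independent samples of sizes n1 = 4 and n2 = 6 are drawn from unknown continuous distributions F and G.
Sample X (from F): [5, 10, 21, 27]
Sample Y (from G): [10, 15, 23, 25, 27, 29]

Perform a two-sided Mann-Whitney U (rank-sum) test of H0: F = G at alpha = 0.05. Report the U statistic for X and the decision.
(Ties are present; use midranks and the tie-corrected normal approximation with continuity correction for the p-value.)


Step 1: Combine and sort all 10 observations; assign midranks.
sorted (value, group): (5,X), (10,X), (10,Y), (15,Y), (21,X), (23,Y), (25,Y), (27,X), (27,Y), (29,Y)
ranks: 5->1, 10->2.5, 10->2.5, 15->4, 21->5, 23->6, 25->7, 27->8.5, 27->8.5, 29->10
Step 2: Rank sum for X: R1 = 1 + 2.5 + 5 + 8.5 = 17.
Step 3: U_X = R1 - n1(n1+1)/2 = 17 - 4*5/2 = 17 - 10 = 7.
       U_Y = n1*n2 - U_X = 24 - 7 = 17.
Step 4: Ties are present, so use the tie-corrected normal approximation (with continuity correction) for the p-value.
Step 5: p-value = 0.334409; compare to alpha = 0.05. fail to reject H0.

U_X = 7, p = 0.334409, fail to reject H0 at alpha = 0.05.


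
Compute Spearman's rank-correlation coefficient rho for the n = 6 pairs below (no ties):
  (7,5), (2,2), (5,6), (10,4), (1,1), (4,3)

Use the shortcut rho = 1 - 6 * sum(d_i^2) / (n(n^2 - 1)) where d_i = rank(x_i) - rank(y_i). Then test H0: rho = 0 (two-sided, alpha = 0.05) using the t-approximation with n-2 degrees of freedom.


Step 1: Rank x and y separately (midranks; no ties here).
rank(x): 7->5, 2->2, 5->4, 10->6, 1->1, 4->3
rank(y): 5->5, 2->2, 6->6, 4->4, 1->1, 3->3
Step 2: d_i = R_x(i) - R_y(i); compute d_i^2.
  (5-5)^2=0, (2-2)^2=0, (4-6)^2=4, (6-4)^2=4, (1-1)^2=0, (3-3)^2=0
sum(d^2) = 8.
Step 3: rho = 1 - 6*8 / (6*(6^2 - 1)) = 1 - 48/210 = 0.771429.
Step 4: Under H0, t = rho * sqrt((n-2)/(1-rho^2)) = 2.4247 ~ t(4).
Step 5: Two-sided p-value from the t-distribution with 4 df = 0.072397.
Step 6: alpha = 0.05. fail to reject H0.

rho = 0.7714, p = 0.072397, fail to reject H0 at alpha = 0.05.


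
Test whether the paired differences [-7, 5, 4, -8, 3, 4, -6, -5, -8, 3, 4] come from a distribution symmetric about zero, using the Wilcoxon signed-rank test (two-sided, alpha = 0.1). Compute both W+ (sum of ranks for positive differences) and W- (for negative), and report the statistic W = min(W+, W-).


Step 1: Drop any zero differences (none here) and take |d_i|.
|d| = [7, 5, 4, 8, 3, 4, 6, 5, 8, 3, 4]
Step 2: Midrank |d_i| (ties get averaged ranks).
ranks: |7|->9, |5|->6.5, |4|->4, |8|->10.5, |3|->1.5, |4|->4, |6|->8, |5|->6.5, |8|->10.5, |3|->1.5, |4|->4
Step 3: Attach original signs; sum ranks with positive sign and with negative sign.
W+ = 6.5 + 4 + 1.5 + 4 + 1.5 + 4 = 21.5
W- = 9 + 10.5 + 8 + 6.5 + 10.5 = 44.5
(Check: W+ + W- = 66 should equal n(n+1)/2 = 66.)
Step 4: Test statistic W = min(W+, W-) = 21.5.
Step 5: Ties in |d|, so use the tie-corrected normal approximation.
        E[W] = n(n+1)/4 = 11*12/4 = 33.
        Tie groups: |d|=3 (t=2), |d|=4 (t=3), |d|=5 (t=2), |d|=8 (t=2); sum(t^3 - t) = 42.
        Var[W] = n(n+1)(2n+1)/24 - sum(t^3-t)/48 = 3036/24 - 42/48 = 125.625.
        z = (W - E[W]) / sqrt(Var[W]) = (21.5 - 33) / 11.2083 = -1.0260.
        Two-sided p = 2*Phi(z) = 0.304878.
Step 6: alpha = 0.1. fail to reject H0.

W+ = 21.5, W- = 44.5, W = min = 21.5, p = 0.304878, fail to reject H0.


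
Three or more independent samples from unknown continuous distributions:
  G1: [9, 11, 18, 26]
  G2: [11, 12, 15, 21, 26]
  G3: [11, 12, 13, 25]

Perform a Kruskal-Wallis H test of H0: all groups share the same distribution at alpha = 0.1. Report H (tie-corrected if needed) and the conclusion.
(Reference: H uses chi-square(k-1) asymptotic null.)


Step 1: Combine all N = 13 observations and assign midranks.
sorted (value, group, rank): (9,G1,1), (11,G1,3), (11,G2,3), (11,G3,3), (12,G2,5.5), (12,G3,5.5), (13,G3,7), (15,G2,8), (18,G1,9), (21,G2,10), (25,G3,11), (26,G1,12.5), (26,G2,12.5)
Step 2: Sum ranks within each group.
R_1 = 25.5 (n_1 = 4)
R_2 = 39 (n_2 = 5)
R_3 = 26.5 (n_3 = 4)
Step 3: H = 12/(N(N+1)) * sum(R_i^2/n_i) - 3(N+1)
     = 12/(13*14) * (25.5^2/4 + 39^2/5 + 26.5^2/4) - 3*14
     = 0.065934 * 642.325 - 42
     = 0.351099.
Step 4: Ties present; correction factor C = 1 - 36/(13^3 - 13) = 0.983516. Corrected H = 0.351099 / 0.983516 = 0.356983.
Step 5: Under H0, H ~ chi^2(2); p-value = 0.836531.
Step 6: alpha = 0.1. fail to reject H0.

H = 0.3570, df = 2, p = 0.836531, fail to reject H0.


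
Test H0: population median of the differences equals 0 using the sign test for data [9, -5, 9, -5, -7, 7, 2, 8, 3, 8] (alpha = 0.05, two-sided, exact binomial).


Step 1: Discard zero differences. Original n = 10; n_eff = number of nonzero differences = 10.
Nonzero differences (with sign): +9, -5, +9, -5, -7, +7, +2, +8, +3, +8
Step 2: Count signs: positive = 7, negative = 3.
Step 3: Under H0: P(positive) = 0.5, so the number of positives S ~ Bin(10, 0.5).
Step 4: Two-sided exact p-value = sum of Bin(10,0.5) probabilities at or below the observed probability = 0.343750.
Step 5: alpha = 0.05. fail to reject H0.

n_eff = 10, pos = 7, neg = 3, p = 0.343750, fail to reject H0.


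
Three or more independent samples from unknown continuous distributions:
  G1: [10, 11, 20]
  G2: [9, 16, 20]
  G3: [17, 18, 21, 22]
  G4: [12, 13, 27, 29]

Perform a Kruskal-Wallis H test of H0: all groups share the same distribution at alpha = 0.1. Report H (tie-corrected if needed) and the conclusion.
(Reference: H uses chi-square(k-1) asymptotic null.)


Step 1: Combine all N = 14 observations and assign midranks.
sorted (value, group, rank): (9,G2,1), (10,G1,2), (11,G1,3), (12,G4,4), (13,G4,5), (16,G2,6), (17,G3,7), (18,G3,8), (20,G1,9.5), (20,G2,9.5), (21,G3,11), (22,G3,12), (27,G4,13), (29,G4,14)
Step 2: Sum ranks within each group.
R_1 = 14.5 (n_1 = 3)
R_2 = 16.5 (n_2 = 3)
R_3 = 38 (n_3 = 4)
R_4 = 36 (n_4 = 4)
Step 3: H = 12/(N(N+1)) * sum(R_i^2/n_i) - 3(N+1)
     = 12/(14*15) * (14.5^2/3 + 16.5^2/3 + 38^2/4 + 36^2/4) - 3*15
     = 0.057143 * 845.833 - 45
     = 3.333333.
Step 4: Ties present; correction factor C = 1 - 6/(14^3 - 14) = 0.997802. Corrected H = 3.333333 / 0.997802 = 3.340675.
Step 5: Under H0, H ~ chi^2(3); p-value = 0.342021.
Step 6: alpha = 0.1. fail to reject H0.

H = 3.3407, df = 3, p = 0.342021, fail to reject H0.


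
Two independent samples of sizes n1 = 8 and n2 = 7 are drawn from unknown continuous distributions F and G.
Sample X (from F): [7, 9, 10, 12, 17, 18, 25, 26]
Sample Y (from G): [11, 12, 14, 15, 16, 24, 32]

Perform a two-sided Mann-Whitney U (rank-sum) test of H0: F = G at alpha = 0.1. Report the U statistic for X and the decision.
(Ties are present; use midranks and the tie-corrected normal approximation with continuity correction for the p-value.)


Step 1: Combine and sort all 15 observations; assign midranks.
sorted (value, group): (7,X), (9,X), (10,X), (11,Y), (12,X), (12,Y), (14,Y), (15,Y), (16,Y), (17,X), (18,X), (24,Y), (25,X), (26,X), (32,Y)
ranks: 7->1, 9->2, 10->3, 11->4, 12->5.5, 12->5.5, 14->7, 15->8, 16->9, 17->10, 18->11, 24->12, 25->13, 26->14, 32->15
Step 2: Rank sum for X: R1 = 1 + 2 + 3 + 5.5 + 10 + 11 + 13 + 14 = 59.5.
Step 3: U_X = R1 - n1(n1+1)/2 = 59.5 - 8*9/2 = 59.5 - 36 = 23.5.
       U_Y = n1*n2 - U_X = 56 - 23.5 = 32.5.
Step 4: Ties are present, so use the tie-corrected normal approximation (with continuity correction) for the p-value.
Step 5: p-value = 0.643132; compare to alpha = 0.1. fail to reject H0.

U_X = 23.5, p = 0.643132, fail to reject H0 at alpha = 0.1.


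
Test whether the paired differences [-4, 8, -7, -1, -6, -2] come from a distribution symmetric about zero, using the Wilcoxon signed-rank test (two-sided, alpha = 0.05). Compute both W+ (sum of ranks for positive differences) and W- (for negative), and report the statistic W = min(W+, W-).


Step 1: Drop any zero differences (none here) and take |d_i|.
|d| = [4, 8, 7, 1, 6, 2]
Step 2: Midrank |d_i| (ties get averaged ranks).
ranks: |4|->3, |8|->6, |7|->5, |1|->1, |6|->4, |2|->2
Step 3: Attach original signs; sum ranks with positive sign and with negative sign.
W+ = 6 = 6
W- = 3 + 5 + 1 + 4 + 2 = 15
(Check: W+ + W- = 21 should equal n(n+1)/2 = 21.)
Step 4: Test statistic W = min(W+, W-) = 6.
Step 5: No ties, so the exact null distribution over the 2^6 = 64 sign assignments gives the two-sided p-value = 0.437500.
Step 6: alpha = 0.05. fail to reject H0.

W+ = 6, W- = 15, W = min = 6, p = 0.437500, fail to reject H0.


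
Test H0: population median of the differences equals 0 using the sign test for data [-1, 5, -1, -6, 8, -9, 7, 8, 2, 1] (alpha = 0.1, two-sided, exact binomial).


Step 1: Discard zero differences. Original n = 10; n_eff = number of nonzero differences = 10.
Nonzero differences (with sign): -1, +5, -1, -6, +8, -9, +7, +8, +2, +1
Step 2: Count signs: positive = 6, negative = 4.
Step 3: Under H0: P(positive) = 0.5, so the number of positives S ~ Bin(10, 0.5).
Step 4: Two-sided exact p-value = sum of Bin(10,0.5) probabilities at or below the observed probability = 0.753906.
Step 5: alpha = 0.1. fail to reject H0.

n_eff = 10, pos = 6, neg = 4, p = 0.753906, fail to reject H0.


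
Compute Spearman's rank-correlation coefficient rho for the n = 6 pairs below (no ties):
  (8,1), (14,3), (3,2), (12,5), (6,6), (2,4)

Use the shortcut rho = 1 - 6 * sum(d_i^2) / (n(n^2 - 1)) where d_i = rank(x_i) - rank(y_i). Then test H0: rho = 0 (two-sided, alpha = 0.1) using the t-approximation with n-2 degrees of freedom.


Step 1: Rank x and y separately (midranks; no ties here).
rank(x): 8->4, 14->6, 3->2, 12->5, 6->3, 2->1
rank(y): 1->1, 3->3, 2->2, 5->5, 6->6, 4->4
Step 2: d_i = R_x(i) - R_y(i); compute d_i^2.
  (4-1)^2=9, (6-3)^2=9, (2-2)^2=0, (5-5)^2=0, (3-6)^2=9, (1-4)^2=9
sum(d^2) = 36.
Step 3: rho = 1 - 6*36 / (6*(6^2 - 1)) = 1 - 216/210 = -0.028571.
Step 4: Under H0, t = rho * sqrt((n-2)/(1-rho^2)) = -0.0572 ~ t(4).
Step 5: Two-sided p-value from the t-distribution with 4 df = 0.957155.
Step 6: alpha = 0.1. fail to reject H0.

rho = -0.0286, p = 0.957155, fail to reject H0 at alpha = 0.1.


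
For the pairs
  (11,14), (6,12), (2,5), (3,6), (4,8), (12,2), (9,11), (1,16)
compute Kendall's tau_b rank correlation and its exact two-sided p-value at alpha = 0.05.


Step 1: Enumerate the 28 unordered pairs (i,j) with i<j and classify each by sign(x_j-x_i) * sign(y_j-y_i).
  (1,2):dx=-5,dy=-2->C; (1,3):dx=-9,dy=-9->C; (1,4):dx=-8,dy=-8->C; (1,5):dx=-7,dy=-6->C
  (1,6):dx=+1,dy=-12->D; (1,7):dx=-2,dy=-3->C; (1,8):dx=-10,dy=+2->D; (2,3):dx=-4,dy=-7->C
  (2,4):dx=-3,dy=-6->C; (2,5):dx=-2,dy=-4->C; (2,6):dx=+6,dy=-10->D; (2,7):dx=+3,dy=-1->D
  (2,8):dx=-5,dy=+4->D; (3,4):dx=+1,dy=+1->C; (3,5):dx=+2,dy=+3->C; (3,6):dx=+10,dy=-3->D
  (3,7):dx=+7,dy=+6->C; (3,8):dx=-1,dy=+11->D; (4,5):dx=+1,dy=+2->C; (4,6):dx=+9,dy=-4->D
  (4,7):dx=+6,dy=+5->C; (4,8):dx=-2,dy=+10->D; (5,6):dx=+8,dy=-6->D; (5,7):dx=+5,dy=+3->C
  (5,8):dx=-3,dy=+8->D; (6,7):dx=-3,dy=+9->D; (6,8):dx=-11,dy=+14->D; (7,8):dx=-8,dy=+5->D
Step 2: C = 14, D = 14, total pairs = 28.
Step 3: tau = (C - D)/(n(n-1)/2) = (14 - 14)/28 = 0.000000.
Step 4: Exact two-sided p-value (enumerate n! = 40320 permutations of y under H0): p = 1.000000.
Step 5: alpha = 0.05. fail to reject H0.

tau_b = 0.0000 (C=14, D=14), p = 1.000000, fail to reject H0.


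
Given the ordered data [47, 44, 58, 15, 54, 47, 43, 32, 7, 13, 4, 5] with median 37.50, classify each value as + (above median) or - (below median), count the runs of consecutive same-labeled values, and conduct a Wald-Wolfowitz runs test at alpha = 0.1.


Step 1: Compute median = 37.50; label A = above, B = below.
Labels in order: AAABAAABBBBB  (n_A = 6, n_B = 6)
Step 2: Count runs R = 4.
Step 3: Under H0 (random ordering), E[R] = 2*n_A*n_B/(n_A+n_B) + 1 = 2*6*6/12 + 1 = 7.0000.
        Var[R] = 2*n_A*n_B*(2*n_A*n_B - n_A - n_B) / ((n_A+n_B)^2 * (n_A+n_B-1)) = 4320/1584 = 2.7273.
        SD[R] = 1.6514.
Step 4: Continuity-corrected z = (R + 0.5 - E[R]) / SD[R] = (4 + 0.5 - 7.0000) / 1.6514 = -1.5138.
Step 5: Two-sided p-value via normal approximation = 2*(1 - Phi(|z|)) = 0.130070.
Step 6: alpha = 0.1. fail to reject H0.

R = 4, z = -1.5138, p = 0.130070, fail to reject H0.


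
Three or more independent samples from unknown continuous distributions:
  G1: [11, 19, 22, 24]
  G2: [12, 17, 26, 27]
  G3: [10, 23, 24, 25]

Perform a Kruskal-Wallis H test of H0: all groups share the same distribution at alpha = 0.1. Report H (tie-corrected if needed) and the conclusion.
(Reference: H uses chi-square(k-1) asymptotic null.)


Step 1: Combine all N = 12 observations and assign midranks.
sorted (value, group, rank): (10,G3,1), (11,G1,2), (12,G2,3), (17,G2,4), (19,G1,5), (22,G1,6), (23,G3,7), (24,G1,8.5), (24,G3,8.5), (25,G3,10), (26,G2,11), (27,G2,12)
Step 2: Sum ranks within each group.
R_1 = 21.5 (n_1 = 4)
R_2 = 30 (n_2 = 4)
R_3 = 26.5 (n_3 = 4)
Step 3: H = 12/(N(N+1)) * sum(R_i^2/n_i) - 3(N+1)
     = 12/(12*13) * (21.5^2/4 + 30^2/4 + 26.5^2/4) - 3*13
     = 0.076923 * 516.125 - 39
     = 0.701923.
Step 4: Ties present; correction factor C = 1 - 6/(12^3 - 12) = 0.996503. Corrected H = 0.701923 / 0.996503 = 0.704386.
Step 5: Under H0, H ~ chi^2(2); p-value = 0.703144.
Step 6: alpha = 0.1. fail to reject H0.

H = 0.7044, df = 2, p = 0.703144, fail to reject H0.


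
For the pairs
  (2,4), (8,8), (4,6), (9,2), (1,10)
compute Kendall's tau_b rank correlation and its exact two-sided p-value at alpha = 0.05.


Step 1: Enumerate the 10 unordered pairs (i,j) with i<j and classify each by sign(x_j-x_i) * sign(y_j-y_i).
  (1,2):dx=+6,dy=+4->C; (1,3):dx=+2,dy=+2->C; (1,4):dx=+7,dy=-2->D; (1,5):dx=-1,dy=+6->D
  (2,3):dx=-4,dy=-2->C; (2,4):dx=+1,dy=-6->D; (2,5):dx=-7,dy=+2->D; (3,4):dx=+5,dy=-4->D
  (3,5):dx=-3,dy=+4->D; (4,5):dx=-8,dy=+8->D
Step 2: C = 3, D = 7, total pairs = 10.
Step 3: tau = (C - D)/(n(n-1)/2) = (3 - 7)/10 = -0.400000.
Step 4: Exact two-sided p-value (enumerate n! = 120 permutations of y under H0): p = 0.483333.
Step 5: alpha = 0.05. fail to reject H0.

tau_b = -0.4000 (C=3, D=7), p = 0.483333, fail to reject H0.


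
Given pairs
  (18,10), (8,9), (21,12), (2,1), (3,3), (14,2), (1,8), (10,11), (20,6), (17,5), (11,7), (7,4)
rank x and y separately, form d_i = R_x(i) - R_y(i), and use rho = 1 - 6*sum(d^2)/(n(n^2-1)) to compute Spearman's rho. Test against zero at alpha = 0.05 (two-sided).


Step 1: Rank x and y separately (midranks; no ties here).
rank(x): 18->10, 8->5, 21->12, 2->2, 3->3, 14->8, 1->1, 10->6, 20->11, 17->9, 11->7, 7->4
rank(y): 10->10, 9->9, 12->12, 1->1, 3->3, 2->2, 8->8, 11->11, 6->6, 5->5, 7->7, 4->4
Step 2: d_i = R_x(i) - R_y(i); compute d_i^2.
  (10-10)^2=0, (5-9)^2=16, (12-12)^2=0, (2-1)^2=1, (3-3)^2=0, (8-2)^2=36, (1-8)^2=49, (6-11)^2=25, (11-6)^2=25, (9-5)^2=16, (7-7)^2=0, (4-4)^2=0
sum(d^2) = 168.
Step 3: rho = 1 - 6*168 / (12*(12^2 - 1)) = 1 - 1008/1716 = 0.412587.
Step 4: Under H0, t = rho * sqrt((n-2)/(1-rho^2)) = 1.4323 ~ t(10).
Step 5: Two-sided p-value from the t-distribution with 10 df = 0.182564.
Step 6: alpha = 0.05. fail to reject H0.

rho = 0.4126, p = 0.182564, fail to reject H0 at alpha = 0.05.


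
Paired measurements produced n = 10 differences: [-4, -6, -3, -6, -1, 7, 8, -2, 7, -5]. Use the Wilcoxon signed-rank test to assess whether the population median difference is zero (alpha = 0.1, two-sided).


Step 1: Drop any zero differences (none here) and take |d_i|.
|d| = [4, 6, 3, 6, 1, 7, 8, 2, 7, 5]
Step 2: Midrank |d_i| (ties get averaged ranks).
ranks: |4|->4, |6|->6.5, |3|->3, |6|->6.5, |1|->1, |7|->8.5, |8|->10, |2|->2, |7|->8.5, |5|->5
Step 3: Attach original signs; sum ranks with positive sign and with negative sign.
W+ = 8.5 + 10 + 8.5 = 27
W- = 4 + 6.5 + 3 + 6.5 + 1 + 2 + 5 = 28
(Check: W+ + W- = 55 should equal n(n+1)/2 = 55.)
Step 4: Test statistic W = min(W+, W-) = 27.
Step 5: Ties in |d|, so use the tie-corrected normal approximation.
        E[W] = n(n+1)/4 = 10*11/4 = 27.5.
        Tie groups: |d|=6 (t=2), |d|=7 (t=2); sum(t^3 - t) = 12.
        Var[W] = n(n+1)(2n+1)/24 - sum(t^3-t)/48 = 2310/24 - 12/48 = 96.
        z = (W - E[W]) / sqrt(Var[W]) = (27 - 27.5) / 9.7980 = -0.0510.
        Two-sided p = 2*Phi(z) = 0.959301.
Step 6: alpha = 0.1. fail to reject H0.

W+ = 27, W- = 28, W = min = 27, p = 0.959301, fail to reject H0.


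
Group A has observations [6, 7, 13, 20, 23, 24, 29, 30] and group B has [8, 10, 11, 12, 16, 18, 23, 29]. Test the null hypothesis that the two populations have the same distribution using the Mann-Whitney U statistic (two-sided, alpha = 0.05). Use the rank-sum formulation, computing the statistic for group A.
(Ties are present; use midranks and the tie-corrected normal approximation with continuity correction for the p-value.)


Step 1: Combine and sort all 16 observations; assign midranks.
sorted (value, group): (6,X), (7,X), (8,Y), (10,Y), (11,Y), (12,Y), (13,X), (16,Y), (18,Y), (20,X), (23,X), (23,Y), (24,X), (29,X), (29,Y), (30,X)
ranks: 6->1, 7->2, 8->3, 10->4, 11->5, 12->6, 13->7, 16->8, 18->9, 20->10, 23->11.5, 23->11.5, 24->13, 29->14.5, 29->14.5, 30->16
Step 2: Rank sum for X: R1 = 1 + 2 + 7 + 10 + 11.5 + 13 + 14.5 + 16 = 75.
Step 3: U_X = R1 - n1(n1+1)/2 = 75 - 8*9/2 = 75 - 36 = 39.
       U_Y = n1*n2 - U_X = 64 - 39 = 25.
Step 4: Ties are present, so use the tie-corrected normal approximation (with continuity correction) for the p-value.
Step 5: p-value = 0.494201; compare to alpha = 0.05. fail to reject H0.

U_X = 39, p = 0.494201, fail to reject H0 at alpha = 0.05.


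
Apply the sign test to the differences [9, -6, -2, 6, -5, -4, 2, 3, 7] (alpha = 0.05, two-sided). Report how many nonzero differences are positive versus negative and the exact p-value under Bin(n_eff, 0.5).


Step 1: Discard zero differences. Original n = 9; n_eff = number of nonzero differences = 9.
Nonzero differences (with sign): +9, -6, -2, +6, -5, -4, +2, +3, +7
Step 2: Count signs: positive = 5, negative = 4.
Step 3: Under H0: P(positive) = 0.5, so the number of positives S ~ Bin(9, 0.5).
Step 4: Two-sided exact p-value = sum of Bin(9,0.5) probabilities at or below the observed probability = 1.000000.
Step 5: alpha = 0.05. fail to reject H0.

n_eff = 9, pos = 5, neg = 4, p = 1.000000, fail to reject H0.


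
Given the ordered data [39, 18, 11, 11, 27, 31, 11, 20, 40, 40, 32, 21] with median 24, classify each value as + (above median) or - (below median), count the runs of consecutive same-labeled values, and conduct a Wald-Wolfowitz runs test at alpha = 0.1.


Step 1: Compute median = 24; label A = above, B = below.
Labels in order: ABBBAABBAAAB  (n_A = 6, n_B = 6)
Step 2: Count runs R = 6.
Step 3: Under H0 (random ordering), E[R] = 2*n_A*n_B/(n_A+n_B) + 1 = 2*6*6/12 + 1 = 7.0000.
        Var[R] = 2*n_A*n_B*(2*n_A*n_B - n_A - n_B) / ((n_A+n_B)^2 * (n_A+n_B-1)) = 4320/1584 = 2.7273.
        SD[R] = 1.6514.
Step 4: Continuity-corrected z = (R + 0.5 - E[R]) / SD[R] = (6 + 0.5 - 7.0000) / 1.6514 = -0.3028.
Step 5: Two-sided p-value via normal approximation = 2*(1 - Phi(|z|)) = 0.762069.
Step 6: alpha = 0.1. fail to reject H0.

R = 6, z = -0.3028, p = 0.762069, fail to reject H0.


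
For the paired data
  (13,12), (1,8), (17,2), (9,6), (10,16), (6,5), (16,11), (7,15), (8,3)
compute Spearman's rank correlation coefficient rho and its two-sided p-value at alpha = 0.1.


Step 1: Rank x and y separately (midranks; no ties here).
rank(x): 13->7, 1->1, 17->9, 9->5, 10->6, 6->2, 16->8, 7->3, 8->4
rank(y): 12->7, 8->5, 2->1, 6->4, 16->9, 5->3, 11->6, 15->8, 3->2
Step 2: d_i = R_x(i) - R_y(i); compute d_i^2.
  (7-7)^2=0, (1-5)^2=16, (9-1)^2=64, (5-4)^2=1, (6-9)^2=9, (2-3)^2=1, (8-6)^2=4, (3-8)^2=25, (4-2)^2=4
sum(d^2) = 124.
Step 3: rho = 1 - 6*124 / (9*(9^2 - 1)) = 1 - 744/720 = -0.033333.
Step 4: Under H0, t = rho * sqrt((n-2)/(1-rho^2)) = -0.0882 ~ t(7).
Step 5: Two-sided p-value from the t-distribution with 7 df = 0.932157.
Step 6: alpha = 0.1. fail to reject H0.

rho = -0.0333, p = 0.932157, fail to reject H0 at alpha = 0.1.


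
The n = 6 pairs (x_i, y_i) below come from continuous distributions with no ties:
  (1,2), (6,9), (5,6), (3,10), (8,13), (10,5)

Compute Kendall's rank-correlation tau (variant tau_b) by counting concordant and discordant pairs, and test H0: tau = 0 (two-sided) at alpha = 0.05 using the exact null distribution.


Step 1: Enumerate the 15 unordered pairs (i,j) with i<j and classify each by sign(x_j-x_i) * sign(y_j-y_i).
  (1,2):dx=+5,dy=+7->C; (1,3):dx=+4,dy=+4->C; (1,4):dx=+2,dy=+8->C; (1,5):dx=+7,dy=+11->C
  (1,6):dx=+9,dy=+3->C; (2,3):dx=-1,dy=-3->C; (2,4):dx=-3,dy=+1->D; (2,5):dx=+2,dy=+4->C
  (2,6):dx=+4,dy=-4->D; (3,4):dx=-2,dy=+4->D; (3,5):dx=+3,dy=+7->C; (3,6):dx=+5,dy=-1->D
  (4,5):dx=+5,dy=+3->C; (4,6):dx=+7,dy=-5->D; (5,6):dx=+2,dy=-8->D
Step 2: C = 9, D = 6, total pairs = 15.
Step 3: tau = (C - D)/(n(n-1)/2) = (9 - 6)/15 = 0.200000.
Step 4: Exact two-sided p-value (enumerate n! = 720 permutations of y under H0): p = 0.719444.
Step 5: alpha = 0.05. fail to reject H0.

tau_b = 0.2000 (C=9, D=6), p = 0.719444, fail to reject H0.
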